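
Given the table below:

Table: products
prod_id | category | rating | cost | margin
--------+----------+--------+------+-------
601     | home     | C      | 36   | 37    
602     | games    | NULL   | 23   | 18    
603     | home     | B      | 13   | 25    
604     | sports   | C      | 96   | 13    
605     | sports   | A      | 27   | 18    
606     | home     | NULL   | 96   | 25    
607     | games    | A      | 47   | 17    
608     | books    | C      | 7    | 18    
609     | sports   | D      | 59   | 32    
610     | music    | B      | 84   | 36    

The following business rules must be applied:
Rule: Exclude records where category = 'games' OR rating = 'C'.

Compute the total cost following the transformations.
279

Step 1: Find records where category = 'games' OR rating = 'C'
Step 2: 5 records match, summing to 209
Step 3: Original sum: 488
Step 4: Remaining sum = 488 - 209 = 279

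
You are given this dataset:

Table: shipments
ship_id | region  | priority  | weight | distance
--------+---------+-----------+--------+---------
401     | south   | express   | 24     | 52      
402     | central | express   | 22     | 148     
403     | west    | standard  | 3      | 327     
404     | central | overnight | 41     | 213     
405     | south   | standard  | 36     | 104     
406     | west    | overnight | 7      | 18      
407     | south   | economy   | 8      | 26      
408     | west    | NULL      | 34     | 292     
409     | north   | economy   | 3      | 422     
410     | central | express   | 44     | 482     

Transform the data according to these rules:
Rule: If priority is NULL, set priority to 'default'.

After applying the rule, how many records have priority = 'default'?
1

Step 1: Count records where priority IS NULL
Step 2: Found 1 records with NULL priority
Step 3: These records will have priority set to 'default'
Step 4: Records already having priority = 'default': 0
Step 5: Answer: 1 + 0 = 1 records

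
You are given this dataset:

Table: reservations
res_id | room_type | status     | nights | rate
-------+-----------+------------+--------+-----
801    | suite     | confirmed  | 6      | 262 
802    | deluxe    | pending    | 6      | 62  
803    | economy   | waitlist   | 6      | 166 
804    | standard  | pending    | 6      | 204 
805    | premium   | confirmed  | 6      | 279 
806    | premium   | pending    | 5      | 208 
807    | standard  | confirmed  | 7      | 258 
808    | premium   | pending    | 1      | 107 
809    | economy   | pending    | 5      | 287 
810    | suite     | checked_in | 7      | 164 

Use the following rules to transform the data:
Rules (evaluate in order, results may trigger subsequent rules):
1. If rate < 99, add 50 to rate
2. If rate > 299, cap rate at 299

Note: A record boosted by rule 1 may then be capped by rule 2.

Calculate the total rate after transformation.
2047

Step 1: Apply rule 1 to records with rate < 99
  - 1 records get bonus of 50
  - Of these, 0 records then exceed 299 and get capped
Step 2: Apply rule 2 to records with rate > 299
  - 0 records (original) are capped
Step 3: Calculate final sum = 2047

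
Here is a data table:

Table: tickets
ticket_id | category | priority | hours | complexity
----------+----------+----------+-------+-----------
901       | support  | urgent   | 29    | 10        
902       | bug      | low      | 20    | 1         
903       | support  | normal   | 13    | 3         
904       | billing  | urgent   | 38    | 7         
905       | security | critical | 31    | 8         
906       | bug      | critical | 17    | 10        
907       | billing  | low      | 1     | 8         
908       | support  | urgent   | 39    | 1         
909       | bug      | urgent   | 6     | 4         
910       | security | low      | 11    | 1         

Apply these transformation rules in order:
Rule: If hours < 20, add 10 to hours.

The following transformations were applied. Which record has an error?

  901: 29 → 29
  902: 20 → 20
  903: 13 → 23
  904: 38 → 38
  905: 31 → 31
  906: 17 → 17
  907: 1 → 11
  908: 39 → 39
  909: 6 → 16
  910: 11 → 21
Record 906 has an error. The correct transformed value should be 27, not 17.

Step 1: Check each record against the rule
Step 2: Record 906 has hours = 17
Step 3: Since 17 < 20, the bonus should have been applied
Step 4: Correct value = 27, but claimed value = 17
Conclusion: Record 906 has the error.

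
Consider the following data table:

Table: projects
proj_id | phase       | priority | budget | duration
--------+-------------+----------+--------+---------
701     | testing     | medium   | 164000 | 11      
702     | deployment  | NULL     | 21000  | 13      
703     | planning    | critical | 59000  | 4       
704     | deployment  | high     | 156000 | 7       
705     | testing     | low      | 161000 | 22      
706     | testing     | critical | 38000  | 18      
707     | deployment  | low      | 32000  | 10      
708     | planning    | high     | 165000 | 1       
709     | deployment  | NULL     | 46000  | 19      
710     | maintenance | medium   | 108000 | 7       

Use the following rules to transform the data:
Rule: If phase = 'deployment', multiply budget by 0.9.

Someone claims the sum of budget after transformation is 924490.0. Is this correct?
No, the correct result is 924500.0.

Step 1: Calculate the correct sum after transformation
Step 2: Apply multiplier 0.9 to records where phase = 'deployment'
Step 3: Correct result = 924500.0
Step 4: Claimed result = 924490.0
Step 5: 924500.0 ≠ 924490.0
Conclusion: The claimed result is incorrect. The correct answer is 924500.0.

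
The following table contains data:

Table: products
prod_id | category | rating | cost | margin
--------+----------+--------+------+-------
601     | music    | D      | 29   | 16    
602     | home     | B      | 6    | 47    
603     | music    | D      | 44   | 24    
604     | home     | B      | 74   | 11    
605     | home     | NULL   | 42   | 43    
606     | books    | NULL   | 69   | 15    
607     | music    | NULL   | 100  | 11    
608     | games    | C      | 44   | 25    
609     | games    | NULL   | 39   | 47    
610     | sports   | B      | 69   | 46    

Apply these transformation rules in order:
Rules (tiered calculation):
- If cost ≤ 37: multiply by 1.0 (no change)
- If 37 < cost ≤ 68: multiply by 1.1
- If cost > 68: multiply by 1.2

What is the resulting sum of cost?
595.3

Step 1: Tier 1 (cost ≤ 37): 2 records, sum = 35 × 1.0 = 35.0
Step 2: Tier 2 (37 < cost ≤ 68): 4 records, sum = 169 × 1.1 = 185.9
Step 3: Tier 3 (cost > 68): 4 records, sum = 312 × 1.2 = 374.4
Step 4: Final sum = 35.0 + 185.9 + 374.4 = 595.3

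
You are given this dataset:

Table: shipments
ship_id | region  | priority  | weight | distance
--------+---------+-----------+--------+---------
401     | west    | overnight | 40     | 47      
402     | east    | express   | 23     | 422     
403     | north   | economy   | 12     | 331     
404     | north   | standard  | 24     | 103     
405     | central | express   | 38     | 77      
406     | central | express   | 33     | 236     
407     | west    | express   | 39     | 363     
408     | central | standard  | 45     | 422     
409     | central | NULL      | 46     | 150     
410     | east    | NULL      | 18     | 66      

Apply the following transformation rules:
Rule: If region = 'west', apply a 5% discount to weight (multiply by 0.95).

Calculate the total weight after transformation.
314.05

Step 1: Records with region = 'west' have total weight = 79
Step 2: Apply multiplier: 79 × 0.95 = 75.05
Step 3: Other records total: 239
Step 4: Final sum = 75.05 + 239 = 314.05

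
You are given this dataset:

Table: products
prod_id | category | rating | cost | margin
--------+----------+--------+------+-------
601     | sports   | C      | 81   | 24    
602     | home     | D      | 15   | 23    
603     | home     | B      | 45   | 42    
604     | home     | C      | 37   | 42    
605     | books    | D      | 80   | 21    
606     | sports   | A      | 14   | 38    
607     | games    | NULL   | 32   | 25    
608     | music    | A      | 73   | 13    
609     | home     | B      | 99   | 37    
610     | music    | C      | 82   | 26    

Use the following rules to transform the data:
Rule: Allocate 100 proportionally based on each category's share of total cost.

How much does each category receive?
books: 14.34, games: 5.73, home: 35.13, music: 27.78, sports: 17.03

Step 1: Calculate total cost = 558
Step 2: Calculate each category's proportion:
  books: 80/558 = 14.34% → 14.34
  games: 32/558 = 5.73% → 5.73
  home: 196/558 = 35.13% → 35.13
  music: 155/558 = 27.78% → 27.78
  sports: 95/558 = 17.03% → 17.03
Step 3: Verify: sum of allocations ≈ 100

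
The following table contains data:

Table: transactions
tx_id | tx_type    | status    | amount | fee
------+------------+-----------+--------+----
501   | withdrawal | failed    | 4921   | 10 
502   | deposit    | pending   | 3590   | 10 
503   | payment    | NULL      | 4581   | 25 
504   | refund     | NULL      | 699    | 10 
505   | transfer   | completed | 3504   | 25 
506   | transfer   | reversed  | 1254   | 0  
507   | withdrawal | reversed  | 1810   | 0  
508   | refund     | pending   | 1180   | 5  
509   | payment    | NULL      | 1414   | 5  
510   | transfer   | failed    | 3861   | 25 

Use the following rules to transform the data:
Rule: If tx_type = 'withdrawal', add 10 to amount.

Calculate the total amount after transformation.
26834

Step 1: Count records where tx_type = 'withdrawal': 2
Step 2: Total bonus added: 2 × 10 = 20
Step 3: Original sum of amount: 26814
Step 4: Final sum = 26814 + 20 = 26834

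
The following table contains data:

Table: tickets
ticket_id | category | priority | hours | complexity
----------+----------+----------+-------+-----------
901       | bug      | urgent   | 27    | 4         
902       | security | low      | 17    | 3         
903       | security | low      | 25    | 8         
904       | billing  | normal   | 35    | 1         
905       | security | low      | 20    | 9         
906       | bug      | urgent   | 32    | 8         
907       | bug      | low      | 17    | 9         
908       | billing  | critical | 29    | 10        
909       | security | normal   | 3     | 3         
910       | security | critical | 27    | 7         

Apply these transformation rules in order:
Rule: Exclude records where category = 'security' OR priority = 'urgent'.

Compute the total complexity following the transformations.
20

Step 1: Find records where category = 'security' OR priority = 'urgent'
Step 2: 7 records match, summing to 42
Step 3: Original sum: 62
Step 4: Remaining sum = 62 - 42 = 20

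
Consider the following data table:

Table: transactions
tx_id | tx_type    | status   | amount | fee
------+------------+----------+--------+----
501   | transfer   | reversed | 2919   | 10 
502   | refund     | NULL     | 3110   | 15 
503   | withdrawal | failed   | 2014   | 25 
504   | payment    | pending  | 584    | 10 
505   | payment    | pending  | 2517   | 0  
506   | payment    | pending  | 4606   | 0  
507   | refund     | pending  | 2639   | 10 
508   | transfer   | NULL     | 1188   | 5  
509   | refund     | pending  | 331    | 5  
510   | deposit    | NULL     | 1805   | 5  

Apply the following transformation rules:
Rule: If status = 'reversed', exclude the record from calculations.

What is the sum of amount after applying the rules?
18794

Step 1: Identify records where status = 'reversed'
Step 2: The excluded records sum to 2919
Step 3: Original total amount = 21713
Step 4: Remaining total = 21713 - 2919 = 18794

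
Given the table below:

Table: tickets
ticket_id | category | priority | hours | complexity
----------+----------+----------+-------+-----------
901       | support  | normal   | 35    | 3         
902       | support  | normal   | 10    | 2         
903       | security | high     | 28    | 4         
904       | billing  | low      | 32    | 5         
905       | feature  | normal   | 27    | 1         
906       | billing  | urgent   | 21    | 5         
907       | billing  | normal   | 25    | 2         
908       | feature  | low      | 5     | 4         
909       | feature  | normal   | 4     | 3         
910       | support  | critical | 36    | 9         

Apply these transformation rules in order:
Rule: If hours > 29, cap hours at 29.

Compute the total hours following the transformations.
207

Step 1: 3 records have hours > 29
Step 2: These records originally summed to 103
Step 3: After capping: 3 × 29 = 87
Step 4: Unaffected records sum: 120
Step 5: Final sum = 87 + 120 = 207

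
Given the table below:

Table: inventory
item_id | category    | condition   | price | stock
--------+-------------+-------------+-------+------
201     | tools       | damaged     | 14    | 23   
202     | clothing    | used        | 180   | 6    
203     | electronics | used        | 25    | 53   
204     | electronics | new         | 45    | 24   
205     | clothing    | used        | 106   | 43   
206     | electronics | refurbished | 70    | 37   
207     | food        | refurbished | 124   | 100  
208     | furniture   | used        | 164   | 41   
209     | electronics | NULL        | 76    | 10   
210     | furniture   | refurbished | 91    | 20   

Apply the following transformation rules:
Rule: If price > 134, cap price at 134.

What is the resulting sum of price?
819

Step 1: 2 records have price > 134
Step 2: These records originally summed to 344
Step 3: After capping: 2 × 134 = 268
Step 4: Unaffected records sum: 551
Step 5: Final sum = 268 + 551 = 819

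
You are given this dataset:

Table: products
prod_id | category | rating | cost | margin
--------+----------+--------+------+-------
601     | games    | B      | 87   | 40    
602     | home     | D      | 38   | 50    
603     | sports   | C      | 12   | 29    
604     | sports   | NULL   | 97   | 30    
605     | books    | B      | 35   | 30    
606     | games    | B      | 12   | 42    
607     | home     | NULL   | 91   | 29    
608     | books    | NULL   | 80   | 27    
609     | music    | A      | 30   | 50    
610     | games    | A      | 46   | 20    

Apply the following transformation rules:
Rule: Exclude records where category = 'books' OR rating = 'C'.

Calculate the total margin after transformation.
261

Step 1: Find records where category = 'books' OR rating = 'C'
Step 2: 3 records match, summing to 86
Step 3: Original sum: 347
Step 4: Remaining sum = 347 - 86 = 261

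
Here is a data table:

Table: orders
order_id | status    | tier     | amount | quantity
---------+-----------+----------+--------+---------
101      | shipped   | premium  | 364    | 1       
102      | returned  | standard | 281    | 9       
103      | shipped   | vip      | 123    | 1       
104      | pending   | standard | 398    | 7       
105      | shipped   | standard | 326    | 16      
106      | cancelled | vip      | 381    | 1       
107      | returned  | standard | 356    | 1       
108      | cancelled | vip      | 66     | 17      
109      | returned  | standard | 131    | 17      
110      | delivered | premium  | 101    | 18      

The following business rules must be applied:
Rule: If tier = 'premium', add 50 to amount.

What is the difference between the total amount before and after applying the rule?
100

Step 1: Original sum of amount = 2527
Step 2: 2 records have tier = 'premium'
Step 3: Each affected record changes by 50
Step 4: Total change = 2 × 50 = 100
Step 5: New sum = 2527 + 100 = 2627
Step 6: Difference = |2627 - 2527| = 100
        (Sum increased by 100)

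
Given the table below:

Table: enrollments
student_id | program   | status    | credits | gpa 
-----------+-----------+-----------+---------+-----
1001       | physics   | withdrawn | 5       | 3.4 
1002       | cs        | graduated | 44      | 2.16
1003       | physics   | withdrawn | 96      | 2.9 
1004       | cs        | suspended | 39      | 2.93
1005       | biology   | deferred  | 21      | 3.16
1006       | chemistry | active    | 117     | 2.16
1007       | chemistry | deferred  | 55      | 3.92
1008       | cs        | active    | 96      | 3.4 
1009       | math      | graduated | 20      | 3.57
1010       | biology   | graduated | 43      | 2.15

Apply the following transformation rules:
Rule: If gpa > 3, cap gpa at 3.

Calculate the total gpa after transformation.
27.3

Step 1: 5 records have gpa > 3
Step 2: These records originally summed to 17.45
Step 3: After capping: 5 × 3 = 15
Step 4: Unaffected records sum: 12.3
Step 5: Final sum = 15 + 12.3 = 27.3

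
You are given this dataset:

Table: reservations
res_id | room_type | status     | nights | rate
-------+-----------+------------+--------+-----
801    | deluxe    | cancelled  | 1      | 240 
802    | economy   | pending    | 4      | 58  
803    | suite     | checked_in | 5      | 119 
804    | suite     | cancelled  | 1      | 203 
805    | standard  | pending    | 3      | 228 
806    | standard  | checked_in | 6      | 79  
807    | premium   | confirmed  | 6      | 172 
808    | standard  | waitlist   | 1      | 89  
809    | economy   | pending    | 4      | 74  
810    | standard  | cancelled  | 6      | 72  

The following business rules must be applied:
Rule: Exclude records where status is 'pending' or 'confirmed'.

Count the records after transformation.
6

Step 1: Count records to exclude
  - 3 (pending) + 1 (confirmed) = 4 records
Step 2: Total records: 10
Step 3: Remaining = 10 - 4 = 6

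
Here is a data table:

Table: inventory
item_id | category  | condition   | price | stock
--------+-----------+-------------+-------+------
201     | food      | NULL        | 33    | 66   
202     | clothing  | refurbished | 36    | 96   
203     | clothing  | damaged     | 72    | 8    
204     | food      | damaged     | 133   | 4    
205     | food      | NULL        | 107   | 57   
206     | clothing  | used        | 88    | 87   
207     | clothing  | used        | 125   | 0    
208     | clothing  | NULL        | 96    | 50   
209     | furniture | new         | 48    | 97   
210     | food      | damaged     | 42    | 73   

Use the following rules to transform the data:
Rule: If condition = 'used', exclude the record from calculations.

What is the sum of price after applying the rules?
567

Step 1: Identify records where condition = 'used'
Step 2: The excluded records sum to 213
Step 3: Original total price = 780
Step 4: Remaining total = 780 - 213 = 567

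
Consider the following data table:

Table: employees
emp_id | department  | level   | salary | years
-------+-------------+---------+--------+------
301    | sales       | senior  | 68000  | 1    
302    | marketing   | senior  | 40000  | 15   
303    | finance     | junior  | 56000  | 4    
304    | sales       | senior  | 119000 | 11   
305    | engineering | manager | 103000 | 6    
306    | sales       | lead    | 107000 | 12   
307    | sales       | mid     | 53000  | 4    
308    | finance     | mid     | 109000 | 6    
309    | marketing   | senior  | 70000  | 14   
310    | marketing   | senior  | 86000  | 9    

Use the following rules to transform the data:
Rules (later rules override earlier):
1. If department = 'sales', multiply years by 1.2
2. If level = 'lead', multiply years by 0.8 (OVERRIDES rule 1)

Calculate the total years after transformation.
82.8

Step 1: Rule 2 takes priority for records with level = 'lead'
  - 1 records: 12 × 0.8 = 9.6
Step 2: Rule 1 applies to remaining records with department = 'sales'
  - 3 records: 16 × 1.2 = 19.2
Step 3: Other records unchanged: 54
Step 4: Final sum = 9.6 + 19.2 + 54 = 82.8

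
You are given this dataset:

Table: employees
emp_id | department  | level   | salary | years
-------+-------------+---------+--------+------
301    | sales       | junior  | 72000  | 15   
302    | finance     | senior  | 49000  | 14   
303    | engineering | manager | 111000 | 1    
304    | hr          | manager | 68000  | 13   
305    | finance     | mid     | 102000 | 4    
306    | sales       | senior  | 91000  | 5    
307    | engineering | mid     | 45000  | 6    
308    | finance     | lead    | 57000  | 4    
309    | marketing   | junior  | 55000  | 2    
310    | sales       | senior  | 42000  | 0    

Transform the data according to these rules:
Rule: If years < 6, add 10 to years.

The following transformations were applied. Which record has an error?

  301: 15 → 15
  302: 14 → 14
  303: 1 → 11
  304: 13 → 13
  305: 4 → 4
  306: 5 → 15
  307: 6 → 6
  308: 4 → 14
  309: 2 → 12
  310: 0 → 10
Record 305 has an error. The correct transformed value should be 14, not 4.

Step 1: Check each record against the rule
Step 2: Record 305 has years = 4
Step 3: Since 4 < 6, the bonus should have been applied
Step 4: Correct value = 14, but claimed value = 4
Conclusion: Record 305 has the error.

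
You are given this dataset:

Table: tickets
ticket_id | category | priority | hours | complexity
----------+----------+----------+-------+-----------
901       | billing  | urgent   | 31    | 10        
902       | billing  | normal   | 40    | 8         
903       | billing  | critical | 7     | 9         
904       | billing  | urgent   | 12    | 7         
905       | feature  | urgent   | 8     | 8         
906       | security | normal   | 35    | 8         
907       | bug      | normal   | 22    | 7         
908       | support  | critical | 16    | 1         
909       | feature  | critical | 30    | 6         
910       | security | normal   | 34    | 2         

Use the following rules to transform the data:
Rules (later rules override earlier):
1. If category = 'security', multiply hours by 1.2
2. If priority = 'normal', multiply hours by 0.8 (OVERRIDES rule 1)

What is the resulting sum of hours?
208.8

Step 1: Rule 2 takes priority for records with priority = 'normal'
  - 4 records: 131 × 0.8 = 104.8
Step 2: Rule 1 applies to remaining records with category = 'security'
  - 0 records: 0 × 1.2 = 0.0
Step 3: Other records unchanged: 104
Step 4: Final sum = 104.8 + 0.0 + 104 = 208.8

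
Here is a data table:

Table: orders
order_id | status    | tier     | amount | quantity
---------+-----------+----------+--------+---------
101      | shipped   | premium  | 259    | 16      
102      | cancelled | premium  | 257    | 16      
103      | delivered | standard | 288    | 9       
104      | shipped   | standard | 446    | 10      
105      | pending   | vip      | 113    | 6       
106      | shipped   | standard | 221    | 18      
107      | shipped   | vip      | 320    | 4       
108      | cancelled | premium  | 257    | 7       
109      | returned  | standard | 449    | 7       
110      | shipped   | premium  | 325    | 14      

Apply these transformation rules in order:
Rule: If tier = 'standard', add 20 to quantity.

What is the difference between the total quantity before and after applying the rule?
80

Step 1: Original sum of quantity = 107
Step 2: 4 records have tier = 'standard'
Step 3: Each affected record changes by 20
Step 4: Total change = 4 × 20 = 80
Step 5: New sum = 107 + 80 = 187
Step 6: Difference = |187 - 107| = 80
        (Sum increased by 80)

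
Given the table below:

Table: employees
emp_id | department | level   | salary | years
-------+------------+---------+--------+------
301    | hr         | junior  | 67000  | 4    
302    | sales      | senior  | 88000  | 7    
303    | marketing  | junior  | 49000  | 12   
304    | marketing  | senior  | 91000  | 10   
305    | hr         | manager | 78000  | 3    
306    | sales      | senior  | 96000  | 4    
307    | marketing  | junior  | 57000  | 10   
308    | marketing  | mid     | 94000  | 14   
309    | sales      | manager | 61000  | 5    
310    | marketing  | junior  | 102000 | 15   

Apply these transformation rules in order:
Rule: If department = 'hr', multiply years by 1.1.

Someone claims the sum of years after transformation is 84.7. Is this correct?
Yes, the result is correct.

Step 1: Calculate the correct sum after transformation
Step 2: Apply multiplier 1.1 to records where department = 'hr'
Step 3: Correct result = 84.7
Step 4: Claimed result = 84.7
Step 5: 84.7 = 84.7 ✓
Conclusion: The claimed result is correct.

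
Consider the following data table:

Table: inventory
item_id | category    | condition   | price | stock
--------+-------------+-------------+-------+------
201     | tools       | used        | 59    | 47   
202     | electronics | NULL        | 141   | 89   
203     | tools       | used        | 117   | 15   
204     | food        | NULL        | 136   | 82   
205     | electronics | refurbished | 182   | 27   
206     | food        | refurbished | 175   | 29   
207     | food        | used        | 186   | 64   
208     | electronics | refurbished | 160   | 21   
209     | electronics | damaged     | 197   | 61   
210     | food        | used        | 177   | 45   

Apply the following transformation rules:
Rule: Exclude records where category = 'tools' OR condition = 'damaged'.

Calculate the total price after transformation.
1157

Step 1: Find records where category = 'tools' OR condition = 'damaged'
Step 2: 3 records match, summing to 373
Step 3: Original sum: 1530
Step 4: Remaining sum = 1530 - 373 = 1157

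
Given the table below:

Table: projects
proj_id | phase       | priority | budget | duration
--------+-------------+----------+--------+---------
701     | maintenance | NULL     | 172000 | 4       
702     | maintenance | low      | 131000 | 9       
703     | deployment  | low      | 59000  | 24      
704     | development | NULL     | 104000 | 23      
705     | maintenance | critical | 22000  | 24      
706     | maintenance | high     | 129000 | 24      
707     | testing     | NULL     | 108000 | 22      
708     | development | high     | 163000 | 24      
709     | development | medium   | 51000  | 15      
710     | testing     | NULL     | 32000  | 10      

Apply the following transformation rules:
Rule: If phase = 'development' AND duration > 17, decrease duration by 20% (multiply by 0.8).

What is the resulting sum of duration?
169.6

Step 1: Find records where phase = 'development' AND duration > 17
Step 2: 2 records match, summing to 47
Step 3: After multiplier: 47 × 0.8 = 37.6
Step 4: Unaffected records sum: 132
Step 5: Final sum = 37.6 + 132 = 169.6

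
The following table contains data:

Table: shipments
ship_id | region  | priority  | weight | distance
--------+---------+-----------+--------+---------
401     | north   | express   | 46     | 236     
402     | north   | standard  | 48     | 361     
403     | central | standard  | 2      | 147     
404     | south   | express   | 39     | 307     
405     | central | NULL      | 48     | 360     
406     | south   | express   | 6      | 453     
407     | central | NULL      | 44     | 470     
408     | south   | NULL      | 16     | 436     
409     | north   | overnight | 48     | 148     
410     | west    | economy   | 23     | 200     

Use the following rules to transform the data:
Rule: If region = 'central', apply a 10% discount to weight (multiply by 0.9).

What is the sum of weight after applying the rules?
310.6

Step 1: Records with region = 'central' have total weight = 94
Step 2: Apply multiplier: 94 × 0.9 = 84.6
Step 3: Other records total: 226
Step 4: Final sum = 84.6 + 226 = 310.6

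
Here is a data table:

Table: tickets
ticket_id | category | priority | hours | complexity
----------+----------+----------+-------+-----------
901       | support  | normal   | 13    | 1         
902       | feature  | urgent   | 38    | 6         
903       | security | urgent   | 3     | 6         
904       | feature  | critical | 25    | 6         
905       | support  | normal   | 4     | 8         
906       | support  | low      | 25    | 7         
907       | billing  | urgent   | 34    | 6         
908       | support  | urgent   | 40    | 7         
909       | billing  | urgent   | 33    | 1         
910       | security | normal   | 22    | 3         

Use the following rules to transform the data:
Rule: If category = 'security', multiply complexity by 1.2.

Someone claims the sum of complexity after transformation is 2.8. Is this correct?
No, the correct result is 52.8.

Step 1: Calculate the correct sum after transformation
Step 2: Apply multiplier 1.2 to records where category = 'security'
Step 3: Correct result = 52.8
Step 4: Claimed result = 2.8
Step 5: 52.8 ≠ 2.8
Conclusion: The claimed result is incorrect. The correct answer is 52.8.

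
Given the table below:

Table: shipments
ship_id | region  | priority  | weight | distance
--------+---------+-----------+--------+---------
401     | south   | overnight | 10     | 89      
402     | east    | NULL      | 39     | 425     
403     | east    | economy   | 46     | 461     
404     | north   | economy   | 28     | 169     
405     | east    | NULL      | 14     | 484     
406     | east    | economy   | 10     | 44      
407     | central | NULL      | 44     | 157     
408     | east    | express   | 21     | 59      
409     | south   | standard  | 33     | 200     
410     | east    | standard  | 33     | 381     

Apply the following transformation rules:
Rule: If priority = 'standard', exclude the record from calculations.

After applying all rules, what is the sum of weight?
212

Step 1: Identify records where priority = 'standard'
Step 2: The excluded records sum to 66
Step 3: Original total weight = 278
Step 4: Remaining total = 278 - 66 = 212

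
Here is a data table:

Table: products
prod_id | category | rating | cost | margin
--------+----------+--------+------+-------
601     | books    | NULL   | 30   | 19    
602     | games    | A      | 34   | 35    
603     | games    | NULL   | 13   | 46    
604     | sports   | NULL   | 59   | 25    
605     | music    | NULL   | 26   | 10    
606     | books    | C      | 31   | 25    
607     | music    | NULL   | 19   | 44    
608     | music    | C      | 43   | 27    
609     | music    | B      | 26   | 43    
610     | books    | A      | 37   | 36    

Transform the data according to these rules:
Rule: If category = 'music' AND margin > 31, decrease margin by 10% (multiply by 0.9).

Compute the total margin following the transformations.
301.3

Step 1: Find records where category = 'music' AND margin > 31
Step 2: 2 records match, summing to 87
Step 3: After multiplier: 87 × 0.9 = 78.3
Step 4: Unaffected records sum: 223
Step 5: Final sum = 78.3 + 223 = 301.3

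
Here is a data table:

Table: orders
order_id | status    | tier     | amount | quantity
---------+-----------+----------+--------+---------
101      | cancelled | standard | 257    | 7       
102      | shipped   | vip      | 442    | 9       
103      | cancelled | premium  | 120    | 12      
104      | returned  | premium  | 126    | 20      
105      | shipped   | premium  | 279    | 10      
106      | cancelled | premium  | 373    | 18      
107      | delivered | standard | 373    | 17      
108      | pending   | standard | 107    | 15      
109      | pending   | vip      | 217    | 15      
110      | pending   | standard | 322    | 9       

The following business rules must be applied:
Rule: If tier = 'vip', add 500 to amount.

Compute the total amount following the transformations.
3616

Step 1: Count records where tier = 'vip': 2
Step 2: Total bonus added: 2 × 500 = 1000
Step 3: Original sum of amount: 2616
Step 4: Final sum = 2616 + 1000 = 3616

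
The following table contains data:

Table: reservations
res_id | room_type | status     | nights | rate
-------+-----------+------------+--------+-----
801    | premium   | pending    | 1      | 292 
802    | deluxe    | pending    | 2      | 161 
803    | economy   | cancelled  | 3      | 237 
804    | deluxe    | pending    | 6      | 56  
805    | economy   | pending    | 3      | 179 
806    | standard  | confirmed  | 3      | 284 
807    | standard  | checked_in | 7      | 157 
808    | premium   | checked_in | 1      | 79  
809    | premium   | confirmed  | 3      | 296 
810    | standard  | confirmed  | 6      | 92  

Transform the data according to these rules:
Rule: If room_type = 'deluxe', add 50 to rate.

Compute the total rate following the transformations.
1933

Step 1: Count records where room_type = 'deluxe': 2
Step 2: Total bonus added: 2 × 50 = 100
Step 3: Original sum of rate: 1833
Step 4: Final sum = 1833 + 100 = 1933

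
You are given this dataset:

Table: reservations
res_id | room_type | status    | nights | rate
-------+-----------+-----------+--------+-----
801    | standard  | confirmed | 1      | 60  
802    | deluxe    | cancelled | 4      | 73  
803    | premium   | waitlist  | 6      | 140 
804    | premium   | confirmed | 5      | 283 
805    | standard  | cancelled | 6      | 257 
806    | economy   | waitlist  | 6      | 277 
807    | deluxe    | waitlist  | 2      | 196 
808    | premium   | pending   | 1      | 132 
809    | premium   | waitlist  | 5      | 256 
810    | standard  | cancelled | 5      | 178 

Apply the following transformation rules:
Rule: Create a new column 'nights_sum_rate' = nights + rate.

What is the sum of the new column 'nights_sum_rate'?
1893

Step 1: For each record, compute nights + rate
Example calculations:
  1 + 60 = 61
  4 + 73 = 77
  6 + 140 = 146
  ...
Step 2: Sum all derived values
Step 3: Total = 1893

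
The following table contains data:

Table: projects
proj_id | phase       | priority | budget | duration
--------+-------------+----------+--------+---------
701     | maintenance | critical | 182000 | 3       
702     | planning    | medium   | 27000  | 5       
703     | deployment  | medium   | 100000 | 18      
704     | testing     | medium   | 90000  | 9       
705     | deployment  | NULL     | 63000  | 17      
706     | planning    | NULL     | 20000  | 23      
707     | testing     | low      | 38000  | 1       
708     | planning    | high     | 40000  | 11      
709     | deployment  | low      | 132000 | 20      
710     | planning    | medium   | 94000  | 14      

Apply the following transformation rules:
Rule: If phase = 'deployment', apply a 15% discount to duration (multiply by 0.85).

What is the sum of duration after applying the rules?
112.75

Step 1: Records with phase = 'deployment' have total duration = 55
Step 2: Apply multiplier: 55 × 0.85 = 46.75
Step 3: Other records total: 66
Step 4: Final sum = 46.75 + 66 = 112.75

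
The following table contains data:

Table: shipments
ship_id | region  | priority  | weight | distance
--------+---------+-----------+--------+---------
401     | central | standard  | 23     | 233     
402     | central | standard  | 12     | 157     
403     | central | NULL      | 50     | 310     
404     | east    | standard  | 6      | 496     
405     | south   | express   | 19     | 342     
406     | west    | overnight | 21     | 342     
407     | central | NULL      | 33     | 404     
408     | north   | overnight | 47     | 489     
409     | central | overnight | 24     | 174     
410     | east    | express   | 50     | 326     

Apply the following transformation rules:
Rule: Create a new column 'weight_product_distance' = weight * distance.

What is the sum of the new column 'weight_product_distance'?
96190

Step 1: For each record, compute weight * distance
Example calculations:
  23 * 233 = 5359
  12 * 157 = 1884
  50 * 310 = 15500
  ...
Step 2: Sum all derived values
Step 3: Total = 96190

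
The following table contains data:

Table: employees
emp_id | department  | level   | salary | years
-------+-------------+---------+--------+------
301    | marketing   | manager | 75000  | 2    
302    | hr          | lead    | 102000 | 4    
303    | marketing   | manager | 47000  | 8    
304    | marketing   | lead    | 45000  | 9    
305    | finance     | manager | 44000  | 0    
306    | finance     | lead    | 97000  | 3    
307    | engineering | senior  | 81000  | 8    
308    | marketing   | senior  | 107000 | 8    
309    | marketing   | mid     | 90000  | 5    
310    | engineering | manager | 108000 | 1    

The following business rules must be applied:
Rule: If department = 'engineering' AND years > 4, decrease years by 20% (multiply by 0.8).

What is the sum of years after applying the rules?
46.4

Step 1: Find records where department = 'engineering' AND years > 4
Step 2: 1 records match, summing to 8
Step 3: After multiplier: 8 × 0.8 = 6.4
Step 4: Unaffected records sum: 40
Step 5: Final sum = 6.4 + 40 = 46.4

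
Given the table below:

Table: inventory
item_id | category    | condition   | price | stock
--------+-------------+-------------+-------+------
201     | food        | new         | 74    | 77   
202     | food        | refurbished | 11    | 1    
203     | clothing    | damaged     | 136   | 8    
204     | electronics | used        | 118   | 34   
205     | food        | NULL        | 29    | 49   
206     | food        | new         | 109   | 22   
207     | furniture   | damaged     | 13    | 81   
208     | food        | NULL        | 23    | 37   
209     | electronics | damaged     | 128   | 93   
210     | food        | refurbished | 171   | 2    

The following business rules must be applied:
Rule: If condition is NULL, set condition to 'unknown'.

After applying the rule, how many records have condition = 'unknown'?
2

Step 1: Count records where condition IS NULL
Step 2: Found 2 records with NULL condition
Step 3: These records will have condition set to 'unknown'
Step 4: Records already having condition = 'unknown': 0
Step 5: Answer: 2 + 0 = 2 records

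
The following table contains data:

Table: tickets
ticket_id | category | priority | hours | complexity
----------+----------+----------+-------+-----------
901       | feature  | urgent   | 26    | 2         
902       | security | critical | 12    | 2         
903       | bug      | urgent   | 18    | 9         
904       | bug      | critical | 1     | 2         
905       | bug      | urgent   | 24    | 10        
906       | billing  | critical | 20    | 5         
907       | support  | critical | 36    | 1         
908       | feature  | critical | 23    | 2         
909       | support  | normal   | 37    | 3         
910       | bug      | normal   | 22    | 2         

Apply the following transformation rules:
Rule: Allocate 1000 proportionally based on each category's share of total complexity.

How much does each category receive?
billing: 131.58, bug: 605.26, feature: 105.26, security: 52.63, support: 105.26

Step 1: Calculate total complexity = 38
Step 2: Calculate each category's proportion:
  billing: 5/38 = 13.16% → 131.58
  bug: 23/38 = 60.53% → 605.26
  feature: 4/38 = 10.53% → 105.26
  security: 2/38 = 5.26% → 52.63
  support: 4/38 = 10.53% → 105.26
Step 3: Verify: sum of allocations ≈ 1000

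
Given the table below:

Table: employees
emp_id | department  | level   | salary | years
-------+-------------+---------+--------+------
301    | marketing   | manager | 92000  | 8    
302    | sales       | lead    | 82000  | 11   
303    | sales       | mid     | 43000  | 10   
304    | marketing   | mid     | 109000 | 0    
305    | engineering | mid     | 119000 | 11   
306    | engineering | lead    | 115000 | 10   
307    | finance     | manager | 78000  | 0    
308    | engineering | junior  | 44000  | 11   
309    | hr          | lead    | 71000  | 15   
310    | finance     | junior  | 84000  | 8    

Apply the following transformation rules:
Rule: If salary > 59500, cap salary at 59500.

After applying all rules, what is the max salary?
59500

Step 1: Original maximum salary = 119000
Step 2: Apply cap at 59500
Step 3: 8 records had salary > 59500 and were capped
Step 4: Maximum after transformation = 59500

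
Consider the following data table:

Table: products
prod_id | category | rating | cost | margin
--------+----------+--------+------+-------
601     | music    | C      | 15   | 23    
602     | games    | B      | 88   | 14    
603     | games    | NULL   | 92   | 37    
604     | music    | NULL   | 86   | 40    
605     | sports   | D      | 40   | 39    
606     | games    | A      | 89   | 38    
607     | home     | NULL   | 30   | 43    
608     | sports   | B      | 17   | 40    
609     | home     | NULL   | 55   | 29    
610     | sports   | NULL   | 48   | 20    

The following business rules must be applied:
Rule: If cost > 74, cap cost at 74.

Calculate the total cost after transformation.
501

Step 1: 4 records have cost > 74
Step 2: These records originally summed to 355
Step 3: After capping: 4 × 74 = 296
Step 4: Unaffected records sum: 205
Step 5: Final sum = 296 + 205 = 501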